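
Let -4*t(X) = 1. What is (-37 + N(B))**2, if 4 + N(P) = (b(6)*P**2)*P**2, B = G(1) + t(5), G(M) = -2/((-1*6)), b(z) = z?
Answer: 20077473025/11943936 ≈ 1681.0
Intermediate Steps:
t(X) = -1/4 (t(X) = -1/4*1 = -1/4)
G(M) = 1/3 (G(M) = -2/(-6) = -2*(-1/6) = 1/3)
B = 1/12 (B = 1/3 - 1/4 = 1/12 ≈ 0.083333)
N(P) = -4 + 6*P**4 (N(P) = -4 + (6*P**2)*P**2 = -4 + 6*P**4)
(-37 + N(B))**2 = (-37 + (-4 + 6*(1/12)**4))**2 = (-37 + (-4 + 6*(1/20736)))**2 = (-37 + (-4 + 1/3456))**2 = (-37 - 13823/3456)**2 = (-141695/3456)**2 = 20077473025/11943936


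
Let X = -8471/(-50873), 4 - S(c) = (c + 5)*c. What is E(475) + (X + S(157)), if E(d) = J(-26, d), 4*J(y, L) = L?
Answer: -5150603001/203492 ≈ -25311.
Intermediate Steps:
J(y, L) = L/4
S(c) = 4 - c*(5 + c) (S(c) = 4 - (c + 5)*c = 4 - (5 + c)*c = 4 - c*(5 + c))
E(d) = d/4
X = 8471/50873 (X = -8471*(-1/50873) = 8471/50873 ≈ 0.16651)
E(475) + (X + S(157)) = (1/4)*475 + (8471/50873 + (4 - 1*157**2 - 5*157)) = 475/4 + (8471/50873 + (4 - 1*24649 - 785)) = 475/4 + (8471/50873 + (4 - 24649 - 785)) = 475/4 + (8471/50873 - 25430) = 475/4 - 1293691919/50873 = -5150603001/203492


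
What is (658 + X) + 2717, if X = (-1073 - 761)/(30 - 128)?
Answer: 23756/7 ≈ 3393.7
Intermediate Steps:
X = 131/7 (X = -1834/(-98) = -1834*(-1/98) = 131/7 ≈ 18.714)
(658 + X) + 2717 = (658 + 131/7) + 2717 = 4737/7 + 2717 = 23756/7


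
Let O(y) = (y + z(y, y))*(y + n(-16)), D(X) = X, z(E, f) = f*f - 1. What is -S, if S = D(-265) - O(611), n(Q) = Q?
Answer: 222489210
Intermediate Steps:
z(E, f) = -1 + f**2 (z(E, f) = f**2 - 1 = -1 + f**2)
O(y) = (-16 + y)*(-1 + y + y**2) (O(y) = (y + (-1 + y**2))*(y - 16) = (-1 + y + y**2)*(-16 + y) = (-16 + y)*(-1 + y + y**2))
S = -222489210 (S = -265 - (16 + 611**3 - 17*611 - 15*611**2) = -265 - (16 + 228099131 - 10387 - 15*373321) = -265 - (16 + 228099131 - 10387 - 5599815) = -265 - 1*222488945 = -265 - 222488945 = -222489210)
-S = -1*(-222489210) = 222489210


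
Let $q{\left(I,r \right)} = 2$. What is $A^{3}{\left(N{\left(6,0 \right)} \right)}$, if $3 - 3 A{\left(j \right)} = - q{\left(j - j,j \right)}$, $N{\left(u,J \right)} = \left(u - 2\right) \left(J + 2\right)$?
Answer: $\frac{125}{27} \approx 4.6296$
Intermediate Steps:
$N{\left(u,J \right)} = \left(-2 + u\right) \left(2 + J\right)$
$A{\left(j \right)} = \frac{5}{3}$ ($A{\left(j \right)} = 1 - \frac{\left(-1\right) 2}{3} = 1 - - \frac{2}{3} = 1 + \frac{2}{3} = \frac{5}{3}$)
$A^{3}{\left(N{\left(6,0 \right)} \right)} = \left(\frac{5}{3}\right)^{3} = \frac{125}{27}$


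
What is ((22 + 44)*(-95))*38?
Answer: -238260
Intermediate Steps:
((22 + 44)*(-95))*38 = (66*(-95))*38 = -6270*38 = -238260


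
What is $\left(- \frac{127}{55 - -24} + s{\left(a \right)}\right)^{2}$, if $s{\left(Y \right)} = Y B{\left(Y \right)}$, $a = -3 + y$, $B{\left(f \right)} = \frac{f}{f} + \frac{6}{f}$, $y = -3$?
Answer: $\frac{16129}{6241} \approx 2.5844$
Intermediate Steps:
$B{\left(f \right)} = 1 + \frac{6}{f}$
$a = -6$ ($a = -3 - 3 = -6$)
$s{\left(Y \right)} = 6 + Y$ ($s{\left(Y \right)} = Y \frac{6 + Y}{Y} = 6 + Y$)
$\left(- \frac{127}{55 - -24} + s{\left(a \right)}\right)^{2} = \left(- \frac{127}{55 - -24} + \left(6 - 6\right)\right)^{2} = \left(- \frac{127}{55 + 24} + 0\right)^{2} = \left(- \frac{127}{79} + 0\right)^{2} = \left(- \frac{127}{79}\right)^{2} = \frac{16129}{6241}$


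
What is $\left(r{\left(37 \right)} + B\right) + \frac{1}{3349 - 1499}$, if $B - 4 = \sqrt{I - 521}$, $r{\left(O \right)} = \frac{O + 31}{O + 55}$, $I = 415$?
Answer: $\frac{201673}{42550} + i \sqrt{106} \approx 4.7397 + 10.296 i$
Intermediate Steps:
$r{\left(O \right)} = \frac{31 + O}{55 + O}$
$B = 4 + i \sqrt{106}$ ($B = 4 + \sqrt{415 - 521} = 4 + \sqrt{-106} = 4 + i \sqrt{106} \approx 4.0 + 10.296 i$)
$\left(r{\left(37 \right)} + B\right) + \frac{1}{3349 - 1499} = \left(\frac{31 + 37}{55 + 37} + \left(4 + i \sqrt{106}\right)\right) + \frac{1}{3349 - 1499} = \left(\frac{1}{92} \cdot 68 + \left(4 + i \sqrt{106}\right)\right) + \frac{1}{1850} = \left(\frac{17}{23} + \left(4 + i \sqrt{106}\right)\right) + \frac{1}{1850} = \left(\frac{109}{23} + i \sqrt{106}\right) + \frac{1}{1850} = \frac{201673}{42550} + i \sqrt{106}$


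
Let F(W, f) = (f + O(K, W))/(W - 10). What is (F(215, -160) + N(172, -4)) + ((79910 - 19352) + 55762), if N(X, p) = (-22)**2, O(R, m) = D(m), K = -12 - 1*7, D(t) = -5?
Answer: 4788931/41 ≈ 1.1680e+5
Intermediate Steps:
K = -19 (K = -12 - 7 = -19)
O(R, m) = -5
N(X, p) = 484
F(W, f) = (-5 + f)/(-10 + W) (F(W, f) = (f - 5)/(W - 10) = (-5 + f)/(-10 + W))
(F(215, -160) + N(172, -4)) + ((79910 - 19352) + 55762) = ((-5 - 160)/(-10 + 215) + 484) + ((79910 - 19352) + 55762) = (-165/205 + 484) + (60558 + 55762) = ((1/205)*(-165) + 484) + 116320 = (-33/41 + 484) + 116320 = 19811/41 + 116320 = 4788931/41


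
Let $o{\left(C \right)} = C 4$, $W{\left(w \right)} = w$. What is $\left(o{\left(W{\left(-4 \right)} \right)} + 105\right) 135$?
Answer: $12015$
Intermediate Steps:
$o{\left(C \right)} = 4 C$
$\left(o{\left(W{\left(-4 \right)} \right)} + 105\right) 135 = \left(4 \left(-4\right) + 105\right) 135 = \left(-16 + 105\right) 135 = 89 \cdot 135 = 12015$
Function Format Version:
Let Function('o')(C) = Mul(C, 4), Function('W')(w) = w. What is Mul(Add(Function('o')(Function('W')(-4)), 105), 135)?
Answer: 12015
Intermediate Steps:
Function('o')(C) = Mul(4, C)
Mul(Add(Function('o')(Function('W')(-4)), 105), 135) = Mul(Add(Mul(4, -4), 105), 135) = Mul(Add(-16, 105), 135) = Mul(89, 135) = 12015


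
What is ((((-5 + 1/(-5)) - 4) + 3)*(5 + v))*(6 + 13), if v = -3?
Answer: -1178/5 ≈ -235.60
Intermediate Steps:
((((-5 + 1/(-5)) - 4) + 3)*(5 + v))*(6 + 13) = ((((-5 + 1/(-5)) - 4) + 3)*(5 - 3))*(6 + 13) = ((((-5 - ⅕) - 4) + 3)*2)*19 = (((-26/5 - 4) + 3)*2)*19 = ((-46/5 + 3)*2)*19 = -31/5*2*19 = -62/5*19 = -1178/5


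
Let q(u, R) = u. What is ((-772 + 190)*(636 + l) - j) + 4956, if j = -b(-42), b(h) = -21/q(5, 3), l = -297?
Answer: -961731/5 ≈ -1.9235e+5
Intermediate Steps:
b(h) = -21/5
j = 21/5 (j = -1*(-21/5) = 21/5 ≈ 4.2000)
((-772 + 190)*(636 + l) - j) + 4956 = ((-772 + 190)*(636 - 297) - 1*21/5) + 4956 = (-582*339 - 21/5) + 4956 = (-197298 - 21/5) + 4956 = -986511/5 + 4956 = -961731/5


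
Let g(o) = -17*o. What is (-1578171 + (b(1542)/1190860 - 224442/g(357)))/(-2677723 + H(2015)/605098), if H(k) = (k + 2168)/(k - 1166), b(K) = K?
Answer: 28722680474574268556361/48735646846168756752355 ≈ 0.58936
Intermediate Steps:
H(k) = (2168 + k)/(-1166 + k)
(-1578171 + (b(1542)/1190860 - 224442/g(357)))/(-2677723 + H(2015)/605098) = (-1578171 + (1542/1190860 - 224442/((-17*357))))/(-2677723 + ((2168 + 2015)/(-1166 + 2015))/605098) = (-1578171 + (1542*(1/1190860) - 224442/(-6069)))/(-2677723 + (4183/849)*(1/605098)) = (-1578171 + (771/595430 - 224442*(-1/6069)))/(-2677723 + ((1/849)*4183)*(1/605098)) = (-1578171 + (771/595430 + 74814/2023))/(-2677723 + (4183/849)*(1/605098)) = (-1578171 + 44548059753/1204554890)/(-2677723 + 4183/513728202) = -1900949047246437/(1204554890*(-1375621822239863/513728202)) = -1900949047246437/1204554890*(-513728202/1375621822239863) = 28722680474574268556361/48735646846168756752355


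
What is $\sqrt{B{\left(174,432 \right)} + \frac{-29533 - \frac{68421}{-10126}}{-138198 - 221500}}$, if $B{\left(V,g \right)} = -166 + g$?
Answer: $\frac{\sqrt{882485417798253915735}}{1821150974} \approx 16.312$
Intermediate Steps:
$\sqrt{B{\left(174,432 \right)} + \frac{-29533 - \frac{68421}{-10126}}{-138198 - 221500}} = \sqrt{\left(-166 + 432\right) + \frac{-29533 - \frac{68421}{-10126}}{-138198 - 221500}} = \sqrt{266 + \frac{-29533 - - \frac{68421}{10126}}{-359698}} = \sqrt{266 + \left(-29533 + \frac{68421}{10126}\right) \left(- \frac{1}{359698}\right)} = \sqrt{266 - - \frac{298982737}{3642301948}} = \sqrt{266 + \frac{298982737}{3642301948}} = \sqrt{\frac{969151300905}{3642301948}} = \frac{\sqrt{882485417798253915735}}{1821150974}$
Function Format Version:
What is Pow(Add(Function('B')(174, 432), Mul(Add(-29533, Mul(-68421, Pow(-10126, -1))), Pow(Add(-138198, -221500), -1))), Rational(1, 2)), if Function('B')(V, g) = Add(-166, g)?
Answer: Mul(Rational(1, 1821150974), Pow(882485417798253915735, Rational(1, 2))) ≈ 16.312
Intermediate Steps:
Pow(Add(Function('B')(174, 432), Mul(Add(-29533, Mul(-68421, Pow(-10126, -1))), Pow(Add(-138198, -221500), -1))), Rational(1, 2)) = Pow(Add(Add(-166, 432), Mul(Add(-29533, Mul(-68421, Pow(-10126, -1))), Pow(Add(-138198, -221500), -1))), Rational(1, 2)) = Pow(Add(266, Mul(Add(-29533, Mul(-68421, Rational(-1, 10126))), Pow(-359698, -1))), Rational(1, 2)) = Pow(Add(266, Mul(Add(-29533, Rational(68421, 10126)), Rational(-1, 359698))), Rational(1, 2)) = Pow(Add(266, Mul(Rational(-298982737, 10126), Rational(-1, 359698))), Rational(1, 2)) = Pow(Add(266, Rational(298982737, 3642301948)), Rational(1, 2)) = Pow(Rational(969151300905, 3642301948), Rational(1, 2)) = Mul(Rational(1, 1821150974), Pow(882485417798253915735, Rational(1, 2)))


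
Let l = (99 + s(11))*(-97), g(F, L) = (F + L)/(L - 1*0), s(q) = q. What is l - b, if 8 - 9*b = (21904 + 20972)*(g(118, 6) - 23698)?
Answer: -1015285382/9 ≈ -1.1281e+8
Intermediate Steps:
g(F, L) = (F + L)/L (g(F, L) = (F + L)/(L + 0) = (F + L)/L)
b = 1015189352/9 (b = 8/9 - (21904 + 20972)*((118 + 6)/6 - 23698)/9 = 8/9 - 4764*((1/6)*124 - 23698) = 8/9 - 4764*(62/3 - 23698) = 8/9 - 4764*(-71032)/3 = 8/9 - 1/9*(-1015189344) = 8/9 + 112798816 = 1015189352/9 ≈ 1.1280e+8)
l = -10670 (l = (99 + 11)*(-97) = 110*(-97) = -10670)
l - b = -10670 - 1*1015189352/9 = -10670 - 1015189352/9 = -1015285382/9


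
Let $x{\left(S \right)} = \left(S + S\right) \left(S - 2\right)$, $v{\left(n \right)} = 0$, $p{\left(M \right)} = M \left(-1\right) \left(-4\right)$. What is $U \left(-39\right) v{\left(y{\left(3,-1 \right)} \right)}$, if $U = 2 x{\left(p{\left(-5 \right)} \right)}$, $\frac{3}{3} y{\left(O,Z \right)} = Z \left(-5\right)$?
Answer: $0$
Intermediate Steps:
$p{\left(M \right)} = 4 M$ ($p{\left(M \right)} = - M \left(-4\right) = 4 M$)
$y{\left(O,Z \right)} = - 5 Z$ ($y{\left(O,Z \right)} = Z \left(-5\right) = - 5 Z$)
$x{\left(S \right)} = 2 S \left(-2 + S\right)$
$U = 1760$ ($U = 2 \cdot 2 \cdot 4 \left(-5\right) \left(-2 + 4 \left(-5\right)\right) = 2 \cdot 2 \left(-20\right) \left(-2 - 20\right) = 2 \cdot 2 \left(-20\right) \left(-22\right) = 2 \cdot 880 = 1760$)
$U \left(-39\right) v{\left(y{\left(3,-1 \right)} \right)} = 1760 \left(-39\right) 0 = \left(-68640\right) 0 = 0$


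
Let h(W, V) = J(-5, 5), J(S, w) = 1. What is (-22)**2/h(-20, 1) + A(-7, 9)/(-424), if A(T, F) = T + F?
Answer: 102607/212 ≈ 484.00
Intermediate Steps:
h(W, V) = 1
A(T, F) = F + T
(-22)**2/h(-20, 1) + A(-7, 9)/(-424) = (-22)**2/1 + (9 - 7)/(-424) = 484*1 + 2*(-1/424) = 484 - 1/212 = 102607/212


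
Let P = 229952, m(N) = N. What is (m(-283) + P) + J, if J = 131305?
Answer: 360974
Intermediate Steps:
(m(-283) + P) + J = (-283 + 229952) + 131305 = 229669 + 131305 = 360974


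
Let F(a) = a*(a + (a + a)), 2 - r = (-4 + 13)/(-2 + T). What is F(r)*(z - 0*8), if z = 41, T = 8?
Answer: 123/4 ≈ 30.750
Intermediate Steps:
r = 1/2 (r = 2 - (-4 + 13)/(-2 + 8) = 2 - 9/6 = 2 - 1*3/2 = 2 - 3/2 = 1/2 ≈ 0.50000)
F(a) = 3*a**2 (F(a) = a*(a + 2*a) = a*(3*a) = 3*a**2)
F(r)*(z - 0*8) = (3*(1/2)**2)*(41 - 0*8) = (3*(1/4))*(41 - 1*0) = 3*(41 + 0)/4 = (3/4)*41 = 123/4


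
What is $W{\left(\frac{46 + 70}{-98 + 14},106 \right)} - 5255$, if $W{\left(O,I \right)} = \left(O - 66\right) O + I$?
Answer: $- \frac{2229674}{441} \approx -5056.0$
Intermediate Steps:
$W{\left(O,I \right)} = I + O \left(-66 + O\right)$ ($W{\left(O,I \right)} = \left(O - 66\right) O + I = \left(-66 + O\right) O + I = O \left(-66 + O\right) + I = I + O \left(-66 + O\right)$)
$W{\left(\frac{46 + 70}{-98 + 14},106 \right)} - 5255 = \left(106 + \left(\frac{46 + 70}{-98 + 14}\right)^{2} - 66 \frac{46 + 70}{-98 + 14}\right) - 5255 = \left(106 + \left(\frac{116}{-84}\right)^{2} - 66 \frac{116}{-84}\right) - 5255 = \left(106 + \left(116 \left(- \frac{1}{84}\right)\right)^{2} - 66 \cdot 116 \left(- \frac{1}{84}\right)\right) - 5255 = \left(106 + \left(- \frac{29}{21}\right)^{2} - - \frac{638}{7}\right) - 5255 = \left(106 + \frac{841}{441} + \frac{638}{7}\right) - 5255 = \frac{87781}{441} - 5255 = - \frac{2229674}{441}$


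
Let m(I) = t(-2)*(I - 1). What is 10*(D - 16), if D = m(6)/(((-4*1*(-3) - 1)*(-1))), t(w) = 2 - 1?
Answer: -1810/11 ≈ -164.55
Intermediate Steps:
t(w) = 1
m(I) = -1 + I (m(I) = 1*(I - 1) = 1*(-1 + I) = -1 + I)
D = -5/11 (D = (-1 + 6)/(((-4*1*(-3) - 1)*(-1))) = 5/(((-4*(-3) - 1)*(-1))) = 5/(((12 - 1)*(-1))) = 5/((11*(-1))) = 5/(-11) = 5*(-1/11) = -5/11 ≈ -0.45455)
10*(D - 16) = 10*(-5/11 - 16) = 10*(-181/11) = -1810/11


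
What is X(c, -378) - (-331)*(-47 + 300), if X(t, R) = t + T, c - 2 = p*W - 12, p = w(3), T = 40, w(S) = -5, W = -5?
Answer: 83798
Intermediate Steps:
p = -5
c = 15 (c = 2 + (-5*(-5) - 12) = 2 + (25 - 12) = 2 + 13 = 15)
X(t, R) = 40 + t (X(t, R) = t + 40 = 40 + t)
X(c, -378) - (-331)*(-47 + 300) = (40 + 15) - (-331)*(-47 + 300) = 55 - (-331)*253 = 55 - 1*(-83743) = 55 + 83743 = 83798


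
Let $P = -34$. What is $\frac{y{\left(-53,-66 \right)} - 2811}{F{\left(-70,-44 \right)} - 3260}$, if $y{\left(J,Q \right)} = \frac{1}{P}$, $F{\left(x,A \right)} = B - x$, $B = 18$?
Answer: $\frac{95575}{107848} \approx 0.8862$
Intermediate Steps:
$F{\left(x,A \right)} = 18 - x$
$y{\left(J,Q \right)} = - \frac{1}{34}$ ($y{\left(J,Q \right)} = \frac{1}{-34} = - \frac{1}{34}$)
$\frac{y{\left(-53,-66 \right)} - 2811}{F{\left(-70,-44 \right)} - 3260} = \frac{- \frac{1}{34} - 2811}{\left(18 - -70\right) - 3260} = - \frac{95575}{34 \left(\left(18 + 70\right) - 3260\right)} = - \frac{95575}{34 \left(88 - 3260\right)} = - \frac{95575}{34 \left(-3172\right)} = \left(- \frac{95575}{34}\right) \left(- \frac{1}{3172}\right) = \frac{95575}{107848}$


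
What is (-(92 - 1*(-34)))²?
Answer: 15876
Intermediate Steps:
(-(92 - 1*(-34)))² = (-(92 + 34))² = (-1*126)² = (-126)² = 15876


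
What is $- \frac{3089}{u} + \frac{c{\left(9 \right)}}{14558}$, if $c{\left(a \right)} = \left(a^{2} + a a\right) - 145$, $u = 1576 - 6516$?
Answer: $\frac{22526821}{35958260} \approx 0.62647$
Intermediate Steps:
$u = -4940$
$c{\left(a \right)} = -145 + 2 a^{2}$ ($c{\left(a \right)} = \left(a^{2} + a^{2}\right) - 145 = 2 a^{2} - 145 = -145 + 2 a^{2}$)
$- \frac{3089}{u} + \frac{c{\left(9 \right)}}{14558} = - \frac{3089}{-4940} + \frac{-145 + 2 \cdot 9^{2}}{14558} = \left(-3089\right) \left(- \frac{1}{4940}\right) + \left(-145 + 2 \cdot 81\right) \frac{1}{14558} = \frac{3089}{4940} + \left(-145 + 162\right) \frac{1}{14558} = \frac{3089}{4940} + 17 \cdot \frac{1}{14558} = \frac{3089}{4940} + \frac{17}{14558} = \frac{22526821}{35958260}$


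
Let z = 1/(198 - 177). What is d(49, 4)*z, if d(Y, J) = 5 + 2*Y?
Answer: 103/21 ≈ 4.9048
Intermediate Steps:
z = 1/21 ≈ 0.047619
d(49, 4)*z = (5 + 2*49)*(1/21) = (5 + 98)*(1/21) = 103*(1/21) = 103/21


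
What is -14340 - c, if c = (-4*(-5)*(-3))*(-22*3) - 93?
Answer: -18207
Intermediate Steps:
c = 3867 (c = (20*(-3))*(-66) - 93 = -60*(-66) - 93 = 3960 - 93 = 3867)
-14340 - c = -14340 - 1*3867 = -14340 - 3867 = -18207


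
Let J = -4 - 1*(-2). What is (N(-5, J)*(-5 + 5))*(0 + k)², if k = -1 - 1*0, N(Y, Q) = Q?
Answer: 0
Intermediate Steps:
J = -2 (J = -4 + 2 = -2)
k = -1 (k = -1 + 0 = -1)
(N(-5, J)*(-5 + 5))*(0 + k)² = (-2*(-5 + 5))*(0 - 1)² = -2*0*(-1)² = 0*1 = 0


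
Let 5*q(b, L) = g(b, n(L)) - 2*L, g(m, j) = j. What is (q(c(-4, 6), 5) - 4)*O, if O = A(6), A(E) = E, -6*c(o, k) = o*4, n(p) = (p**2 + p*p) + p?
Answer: 30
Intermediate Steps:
n(p) = p + 2*p**2 (n(p) = (p**2 + p**2) + p = 2*p**2 + p = p + 2*p**2)
c(o, k) = -2*o/3 (c(o, k) = -o*4/6 = -2*o/3)
O = 6
q(b, L) = -2*L/5 + L*(1 + 2*L)/5 (q(b, L) = (L*(1 + 2*L) - 2*L)/5 = (-2*L + L*(1 + 2*L))/5 = -2*L/5 + L*(1 + 2*L)/5)
(q(c(-4, 6), 5) - 4)*O = ((1/5)*5*(-1 + 2*5) - 4)*6 = ((1/5)*5*(-1 + 10) - 4)*6 = ((1/5)*5*9 - 4)*6 = (9 - 4)*6 = 5*6 = 30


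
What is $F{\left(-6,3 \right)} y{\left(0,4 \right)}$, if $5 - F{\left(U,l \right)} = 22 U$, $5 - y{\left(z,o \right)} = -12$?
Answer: $2329$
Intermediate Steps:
$y{\left(z,o \right)} = 17$ ($y{\left(z,o \right)} = 5 - -12 = 5 + 12 = 17$)
$F{\left(U,l \right)} = 5 - 22 U$
$F{\left(-6,3 \right)} y{\left(0,4 \right)} = \left(5 - -132\right) 17 = \left(5 + 132\right) 17 = 137 \cdot 17 = 2329$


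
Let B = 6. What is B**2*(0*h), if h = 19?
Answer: 0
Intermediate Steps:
B**2*(0*h) = 6**2*(0*19) = 36*0 = 0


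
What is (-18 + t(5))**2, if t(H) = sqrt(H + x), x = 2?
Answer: (18 - sqrt(7))**2 ≈ 235.75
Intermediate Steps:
t(H) = sqrt(2 + H) (t(H) = sqrt(H + 2) = sqrt(2 + H))
(-18 + t(5))**2 = (-18 + sqrt(2 + 5))**2 = (-18 + sqrt(7))**2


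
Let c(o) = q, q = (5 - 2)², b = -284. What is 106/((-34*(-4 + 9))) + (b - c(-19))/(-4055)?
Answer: -38002/68935 ≈ -0.55127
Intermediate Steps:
q = 9 (q = 3² = 9)
c(o) = 9
106/((-34*(-4 + 9))) + (b - c(-19))/(-4055) = 106/((-34*(-4 + 9))) + (-284 - 1*9)/(-4055) = 106/((-34*5)) + (-284 - 9)*(-1/4055) = 106/(-170) - 293*(-1/4055) = 106*(-1/170) + 293/4055 = -53/85 + 293/4055 = -38002/68935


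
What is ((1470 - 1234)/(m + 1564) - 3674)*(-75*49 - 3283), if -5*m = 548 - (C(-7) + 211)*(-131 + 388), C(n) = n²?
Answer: 473514214306/18523 ≈ 2.5564e+7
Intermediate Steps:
m = 66272/5 (m = -(548 - ((-7)² + 211)*(-131 + 388))/5 = -(548 - (49 + 211)*257)/5 = -(548 - 260*257)/5 = -(548 - 1*66820)/5 = -(548 - 66820)/5 = -⅕*(-66272) = 66272/5 ≈ 13254.)
((1470 - 1234)/(m + 1564) - 3674)*(-75*49 - 3283) = ((1470 - 1234)/(66272/5 + 1564) - 3674)*(-75*49 - 3283) = (236/(74092/5) - 3674)*(-3675 - 3283) = (236*(5/74092) - 3674)*(-6958) = (295/18523 - 3674)*(-6958) = -68053207/18523*(-6958) = 473514214306/18523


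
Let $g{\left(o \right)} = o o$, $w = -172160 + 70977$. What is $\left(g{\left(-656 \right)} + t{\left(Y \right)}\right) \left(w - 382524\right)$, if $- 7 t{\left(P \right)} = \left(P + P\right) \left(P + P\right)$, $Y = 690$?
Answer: $-76560591152$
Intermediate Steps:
$w = -101183$
$t{\left(P \right)} = - \frac{4 P^{2}}{7}$ ($t{\left(P \right)} = - \frac{\left(P + P\right) \left(P + P\right)}{7} = - \frac{2 P 2 P}{7} = - \frac{4 P^{2}}{7}$)
$g{\left(o \right)} = o^{2}$
$\left(g{\left(-656 \right)} + t{\left(Y \right)}\right) \left(w - 382524\right) = \left(\left(-656\right)^{2} - \frac{4 \cdot 690^{2}}{7}\right) \left(-101183 - 382524\right) = \left(430336 - \frac{1904400}{7}\right) \left(-483707\right) = \frac{1107952}{7} \left(-483707\right) = -76560591152$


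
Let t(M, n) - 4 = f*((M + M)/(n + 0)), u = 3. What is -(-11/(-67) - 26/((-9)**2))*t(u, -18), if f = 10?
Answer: 1702/16281 ≈ 0.10454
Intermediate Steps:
t(M, n) = 4 + 20*M/n (t(M, n) = 4 + 10*((M + M)/(n + 0)) = 4 + 10*((2*M)/n) = 4 + 10*(2*M/n) = 4 + 20*M/n)
-(-11/(-67) - 26/((-9)**2))*t(u, -18) = -(-11/(-67) - 26/((-9)**2))*(4 + 20*3/(-18)) = -(-11*(-1/67) - 26/81)*(4 + 20*3*(-1/18)) = -(11/67 - 26*1/81)*(4 - 10/3) = -(11/67 - 26/81)*2/3 = -(-851)*2/(5427*3) = -1*(-1702/16281) = 1702/16281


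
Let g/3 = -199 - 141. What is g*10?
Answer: -10200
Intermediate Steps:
g = -1020 (g = 3*(-199 - 141) = 3*(-340) = -1020)
g*10 = -1020*10 = -10200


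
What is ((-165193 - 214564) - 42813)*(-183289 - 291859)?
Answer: 200783290360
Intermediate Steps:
((-165193 - 214564) - 42813)*(-183289 - 291859) = (-379757 - 42813)*(-475148) = -422570*(-475148) = 200783290360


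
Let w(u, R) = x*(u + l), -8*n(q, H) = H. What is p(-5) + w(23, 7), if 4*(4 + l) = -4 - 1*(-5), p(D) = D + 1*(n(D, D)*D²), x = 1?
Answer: 239/8 ≈ 29.875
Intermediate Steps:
n(q, H) = -H/8
p(D) = D - D³/8 (p(D) = D + 1*((-D/8)*D²) = D + 1*(-D³/8) = D - D³/8)
l = -15/4 (l = -4 + (-4 - 1*(-5))/4 = -4 + (-4 + 5)/4 = -4 + (¼)*1 = -4 + ¼ = -15/4 ≈ -3.7500)
w(u, R) = -15/4 + u (w(u, R) = 1*(u - 15/4) = 1*(-15/4 + u) = -15/4 + u)
p(-5) + w(23, 7) = (-5 - ⅛*(-5)³) + (-15/4 + 23) = (-5 - ⅛*(-125)) + 77/4 = (-5 + 125/8) + 77/4 = 85/8 + 77/4 = 239/8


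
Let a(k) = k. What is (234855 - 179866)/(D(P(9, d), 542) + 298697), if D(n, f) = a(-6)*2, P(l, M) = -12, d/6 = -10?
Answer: 54989/298685 ≈ 0.18410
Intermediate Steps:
d = -60 (d = 6*(-10) = -60)
D(n, f) = -12 (D(n, f) = -6*2 = -12)
(234855 - 179866)/(D(P(9, d), 542) + 298697) = (234855 - 179866)/(-12 + 298697) = 54989/298685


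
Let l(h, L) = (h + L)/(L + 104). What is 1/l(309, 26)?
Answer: 26/67 ≈ 0.38806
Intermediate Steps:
l(h, L) = (L + h)/(104 + L)
1/l(309, 26) = 1/((26 + 309)/(104 + 26)) = 1/(335/130) = 1/((1/130)*335) = 1/(67/26) = 26/67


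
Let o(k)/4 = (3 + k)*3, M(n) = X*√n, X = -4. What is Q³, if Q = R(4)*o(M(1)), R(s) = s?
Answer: -110592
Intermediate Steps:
M(n) = -4*√n
o(k) = 36 + 12*k (o(k) = 4*((3 + k)*3) = 4*(9 + 3*k) = 36 + 12*k)
Q = -48 (Q = 4*(36 + 12*(-4*√1)) = 4*(36 + 12*(-4*1)) = 4*(36 + 12*(-4)) = 4*(36 - 48) = 4*(-12) = -48)
Q³ = (-48)³ = -110592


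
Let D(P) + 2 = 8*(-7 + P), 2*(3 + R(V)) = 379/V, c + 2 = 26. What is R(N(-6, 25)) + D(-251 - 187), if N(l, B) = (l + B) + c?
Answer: -306211/86 ≈ -3560.6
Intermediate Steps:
c = 24 (c = -2 + 26 = 24)
N(l, B) = 24 + B + l (N(l, B) = (l + B) + 24 = (B + l) + 24 = 24 + B + l)
R(V) = -3 + 379/(2*V) (R(V) = -3 + (379/V)/2 = -3 + 379/(2*V))
D(P) = -58 + 8*P (D(P) = -2 + 8*(-7 + P) = -2 + (-56 + 8*P) = -58 + 8*P)
R(N(-6, 25)) + D(-251 - 187) = (-3 + 379/(2*(24 + 25 - 6))) + (-58 + 8*(-251 - 187)) = (-3 + (379/2)/43) + (-58 + 8*(-438)) = (-3 + (379/2)*(1/43)) + (-58 - 3504) = (-3 + 379/86) - 3562 = 121/86 - 3562 = -306211/86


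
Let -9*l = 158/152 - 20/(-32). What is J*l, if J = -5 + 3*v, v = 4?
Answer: -1771/1368 ≈ -1.2946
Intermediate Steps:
l = -253/1368 (l = -(158/152 - 20/(-32))/9 = -(158*(1/152) - 20*(-1/32))/9 = -(79/76 + 5/8)/9 = -⅑*253/152 = -253/1368 ≈ -0.18494)
J = 7 (J = -5 + 3*4 = -5 + 12 = 7)
J*l = 7*(-253/1368) = -1771/1368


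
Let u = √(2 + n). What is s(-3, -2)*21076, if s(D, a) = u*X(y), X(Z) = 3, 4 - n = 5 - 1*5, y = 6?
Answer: 63228*√6 ≈ 1.5488e+5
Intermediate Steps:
n = 4 (n = 4 - (5 - 1*5) = 4 - (5 - 5) = 4 - 1*0 = 4 + 0 = 4)
u = √6 (u = √(2 + 4) = √6 ≈ 2.4495)
s(D, a) = 3*√6 (s(D, a) = √6*3 = 3*√6)
s(-3, -2)*21076 = (3*√6)*21076 = 63228*√6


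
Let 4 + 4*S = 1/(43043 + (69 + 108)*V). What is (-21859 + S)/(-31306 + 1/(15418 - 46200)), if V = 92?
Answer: 26613875453563/38114089019874 ≈ 0.69827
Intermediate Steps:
S = -237307/237308 (S = -1 + 1/(4*(43043 + (69 + 108)*92)) = -1 + 1/(4*(43043 + 177*92)) = -1 + 1/(4*(43043 + 16284)) = -1 + (¼)/59327 = -1 + (¼)*(1/59327) = -1 + 1/237308 = -237307/237308 ≈ -1.0000)
(-21859 + S)/(-31306 + 1/(15418 - 46200)) = (-21859 - 237307/237308)/(-31306 + 1/(15418 - 46200)) = -5187552879/(237308*(-31306 + 1/(-30782))) = -5187552879/(237308*(-31306 - 1/30782)) = -5187552879/(237308*(-963661293/30782)) = -5187552879/237308*(-30782/963661293) = 26613875453563/38114089019874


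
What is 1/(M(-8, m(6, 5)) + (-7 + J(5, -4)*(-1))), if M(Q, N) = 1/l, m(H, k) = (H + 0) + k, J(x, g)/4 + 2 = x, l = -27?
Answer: -27/514 ≈ -0.052529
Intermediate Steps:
J(x, g) = -8 + 4*x
m(H, k) = H + k
M(Q, N) = -1/27 (M(Q, N) = 1/(-27) = -1/27)
1/(M(-8, m(6, 5)) + (-7 + J(5, -4)*(-1))) = 1/(-1/27 + (-7 + (-8 + 4*5)*(-1))) = 1/(-1/27 + (-7 + (-8 + 20)*(-1))) = 1/(-1/27 + (-7 + 12*(-1))) = 1/(-1/27 + (-7 - 12)) = 1/(-1/27 - 19) = 1/(-514/27) = -27/514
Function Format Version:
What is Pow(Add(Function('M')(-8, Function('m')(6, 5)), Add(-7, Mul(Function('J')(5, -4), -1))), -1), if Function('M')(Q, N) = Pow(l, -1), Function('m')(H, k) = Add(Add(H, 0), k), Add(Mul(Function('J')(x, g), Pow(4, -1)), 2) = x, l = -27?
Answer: Rational(-27, 514) ≈ -0.052529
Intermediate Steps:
Function('J')(x, g) = Add(-8, Mul(4, x))
Function('m')(H, k) = Add(H, k)
Function('M')(Q, N) = Rational(-1, 27) (Function('M')(Q, N) = Pow(-27, -1) = Rational(-1, 27))
Pow(Add(Function('M')(-8, Function('m')(6, 5)), Add(-7, Mul(Function('J')(5, -4), -1))), -1) = Pow(Add(Rational(-1, 27), Add(-7, Mul(Add(-8, Mul(4, 5)), -1))), -1) = Pow(Add(Rational(-1, 27), Add(-7, Mul(Add(-8, 20), -1))), -1) = Pow(Add(Rational(-1, 27), Add(-7, Mul(12, -1))), -1) = Pow(Add(Rational(-1, 27), Add(-7, -12)), -1) = Pow(Add(Rational(-1, 27), -19), -1) = Pow(Rational(-514, 27), -1) = Rational(-27, 514)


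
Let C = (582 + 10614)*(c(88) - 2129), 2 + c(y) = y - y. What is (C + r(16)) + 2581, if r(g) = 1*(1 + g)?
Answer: -23856078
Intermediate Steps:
c(y) = -2 (c(y) = -2 + (y - y) = -2 + 0 = -2)
r(g) = 1 + g
C = -23858676 (C = (582 + 10614)*(-2 - 2129) = 11196*(-2131) = -23858676)
(C + r(16)) + 2581 = (-23858676 + (1 + 16)) + 2581 = (-23858676 + 17) + 2581 = -23858659 + 2581 = -23856078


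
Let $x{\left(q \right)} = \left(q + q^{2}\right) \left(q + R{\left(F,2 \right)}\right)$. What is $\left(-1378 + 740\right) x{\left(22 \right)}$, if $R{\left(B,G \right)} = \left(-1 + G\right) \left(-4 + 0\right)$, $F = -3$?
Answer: $-5810904$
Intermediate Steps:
$R{\left(B,G \right)} = 4 - 4 G$ ($R{\left(B,G \right)} = \left(-1 + G\right) \left(-4\right) = 4 - 4 G$)
$x{\left(q \right)} = \left(-4 + q\right) \left(q + q^{2}\right)$ ($x{\left(q \right)} = \left(q + q^{2}\right) \left(q + \left(4 - 8\right)\right) = \left(q + q^{2}\right) \left(q - 4\right) = \left(q + q^{2}\right) \left(-4 + q\right) = \left(-4 + q\right) \left(q + q^{2}\right)$)
$\left(-1378 + 740\right) x{\left(22 \right)} = \left(-1378 + 740\right) 22 \left(-4 + 22^{2} - 66\right) = - 638 \cdot 22 \left(-4 + 484 - 66\right) = - 638 \cdot 22 \cdot 414 = \left(-638\right) 9108 = -5810904$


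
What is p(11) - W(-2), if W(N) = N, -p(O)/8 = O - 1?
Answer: -78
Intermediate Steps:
p(O) = 8 - 8*O (p(O) = -8*(O - 1) = -8*(-1 + O) = 8 - 8*O)
p(11) - W(-2) = (8 - 8*11) - 1*(-2) = (8 - 88) + 2 = -80 + 2 = -78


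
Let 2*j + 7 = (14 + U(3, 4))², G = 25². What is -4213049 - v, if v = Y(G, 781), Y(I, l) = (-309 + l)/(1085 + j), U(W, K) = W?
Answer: -2582599273/613 ≈ -4.2130e+6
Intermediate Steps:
G = 625
j = 141 (j = -7/2 + (14 + 3)²/2 = -7/2 + (½)*17² = -7/2 + (½)*289 = -7/2 + 289/2 = 141)
Y(I, l) = -309/1226 + l/1226 (Y(I, l) = (-309 + l)/(1085 + 141) = (-309 + l)/1226 = (-309 + l)*(1/1226) = -309/1226 + l/1226)
v = 236/613 (v = -309/1226 + (1/1226)*781 = -309/1226 + 781/1226 = 236/613 ≈ 0.38499)
-4213049 - v = -4213049 - 1*236/613 = -4213049 - 236/613 = -2582599273/613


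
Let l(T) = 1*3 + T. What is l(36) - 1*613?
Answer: -574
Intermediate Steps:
l(T) = 3 + T
l(36) - 1*613 = (3 + 36) - 1*613 = 39 - 613 = -574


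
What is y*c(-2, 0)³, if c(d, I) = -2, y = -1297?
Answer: 10376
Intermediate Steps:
y*c(-2, 0)³ = -1297*(-2)³ = -1297*(-8) = 10376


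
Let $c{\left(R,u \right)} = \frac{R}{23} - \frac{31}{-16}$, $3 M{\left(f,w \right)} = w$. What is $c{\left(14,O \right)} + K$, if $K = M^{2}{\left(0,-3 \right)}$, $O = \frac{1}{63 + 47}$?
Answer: $\frac{1305}{368} \approx 3.5462$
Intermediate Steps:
$O = \frac{1}{110} \approx 0.0090909$
$M{\left(f,w \right)} = \frac{w}{3}$
$c{\left(R,u \right)} = \frac{31}{16} + \frac{R}{23}$ ($c{\left(R,u \right)} = R \frac{1}{23} - - \frac{31}{16} = \frac{R}{23} + \frac{31}{16} = \frac{31}{16} + \frac{R}{23}$)
$K = 1$ ($K = \left(\frac{1}{3} \left(-3\right)\right)^{2} = \left(-1\right)^{2} = 1$)
$c{\left(14,O \right)} + K = \left(\frac{31}{16} + \frac{1}{23} \cdot 14\right) + 1 = \left(\frac{31}{16} + \frac{14}{23}\right) + 1 = \frac{937}{368} + 1 = \frac{1305}{368}$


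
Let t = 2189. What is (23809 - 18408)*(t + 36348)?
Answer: 208138337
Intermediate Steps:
(23809 - 18408)*(t + 36348) = (23809 - 18408)*(2189 + 36348) = 5401*38537 = 208138337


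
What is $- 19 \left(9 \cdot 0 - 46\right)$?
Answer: $874$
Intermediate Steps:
$- 19 \left(9 \cdot 0 - 46\right) = - 19 \left(0 - 46\right) = \left(-19\right) \left(-46\right) = 874$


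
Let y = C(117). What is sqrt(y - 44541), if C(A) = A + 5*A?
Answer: 3*I*sqrt(4871) ≈ 209.38*I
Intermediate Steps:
C(A) = 6*A
y = 702 (y = 6*117 = 702)
sqrt(y - 44541) = sqrt(702 - 44541) = sqrt(-43839) = 3*I*sqrt(4871)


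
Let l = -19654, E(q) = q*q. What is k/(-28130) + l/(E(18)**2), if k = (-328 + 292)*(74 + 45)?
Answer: -25787459/738243720 ≈ -0.034931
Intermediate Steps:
E(q) = q**2
k = -4284 (k = -36*119 = -4284)
k/(-28130) + l/(E(18)**2) = -4284/(-28130) - 19654/((18**2)**2) = -4284*(-1/28130) - 19654/(324**2) = 2142/14065 - 19654/104976 = 2142/14065 - 19654*1/104976 = 2142/14065 - 9827/52488 = -25787459/738243720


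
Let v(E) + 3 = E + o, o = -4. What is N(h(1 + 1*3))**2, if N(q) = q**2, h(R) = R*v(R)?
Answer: 20736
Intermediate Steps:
v(E) = -7 + E (v(E) = -3 + (E - 4) = -3 + (-4 + E) = -7 + E)
h(R) = R*(-7 + R)
N(h(1 + 1*3))**2 = (((1 + 1*3)*(-7 + (1 + 1*3)))**2)**2 = (((1 + 3)*(-7 + (1 + 3)))**2)**2 = ((4*(-7 + 4))**2)**2 = ((4*(-3))**2)**2 = ((-12)**2)**2 = 144**2 = 20736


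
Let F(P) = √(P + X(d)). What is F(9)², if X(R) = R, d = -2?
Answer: 7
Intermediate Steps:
F(P) = √(-2 + P) (F(P) = √(P - 2) = √(-2 + P))
F(9)² = (√(-2 + 9))² = (√7)² = 7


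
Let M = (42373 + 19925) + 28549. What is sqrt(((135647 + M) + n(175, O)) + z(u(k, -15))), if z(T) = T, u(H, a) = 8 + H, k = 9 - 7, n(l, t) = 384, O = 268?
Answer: 2*sqrt(56722) ≈ 476.33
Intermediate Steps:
k = 2
M = 90847 (M = 62298 + 28549 = 90847)
sqrt(((135647 + M) + n(175, O)) + z(u(k, -15))) = sqrt(((135647 + 90847) + 384) + (8 + 2)) = sqrt((226494 + 384) + 10) = sqrt(226878 + 10) = sqrt(226888) = 2*sqrt(56722)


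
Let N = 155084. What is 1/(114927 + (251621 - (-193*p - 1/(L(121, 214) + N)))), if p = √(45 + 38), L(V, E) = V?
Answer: 8829625229734905/3236406994860719884606 - 4649098260825*√83/3236406994860719884606 ≈ 2.7151e-6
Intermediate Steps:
p = √83 ≈ 9.1104
1/(114927 + (251621 - (-193*p - 1/(L(121, 214) + N)))) = 1/(114927 + (251621 - (-193*√83 - 1/(121 + 155084)))) = 1/(114927 + (251621 - (-193*√83 - 1/155205))) = 1/(114927 + (251621 - (-1/155205 - 193*√83))) = 1/(114927 + (251621 + (1/155205 + 193*√83))) = 1/(114927 + (39052837306/155205 + 193*√83)) = 1/(56890082341/155205 + 193*√83)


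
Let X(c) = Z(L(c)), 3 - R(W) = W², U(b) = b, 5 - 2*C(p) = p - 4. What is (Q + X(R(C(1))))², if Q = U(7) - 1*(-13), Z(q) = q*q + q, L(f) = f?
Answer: 30976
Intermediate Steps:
C(p) = 9/2 - p/2 (C(p) = 5/2 - (p - 4)/2 = 5/2 - (-4 + p)/2 = 5/2 + (2 - p/2) = 9/2 - p/2)
R(W) = 3 - W²
Z(q) = q + q² (Z(q) = q² + q = q + q²)
X(c) = c*(1 + c)
Q = 20 (Q = 7 - 1*(-13) = 7 + 13 = 20)
(Q + X(R(C(1))))² = (20 + (3 - (9/2 - ½*1)²)*(1 + (3 - (9/2 - ½*1)²)))² = (20 + (3 - (9/2 - ½)²)*(1 + (3 - (9/2 - ½)²)))² = (20 + (3 - 1*4²)*(1 + (3 - 1*4²)))² = (20 + (3 - 1*16)*(1 + (3 - 1*16)))² = (20 + (3 - 16)*(1 + (3 - 16)))² = (20 - 13*(1 - 13))² = (20 - 13*(-12))² = (20 + 156)² = 176² = 30976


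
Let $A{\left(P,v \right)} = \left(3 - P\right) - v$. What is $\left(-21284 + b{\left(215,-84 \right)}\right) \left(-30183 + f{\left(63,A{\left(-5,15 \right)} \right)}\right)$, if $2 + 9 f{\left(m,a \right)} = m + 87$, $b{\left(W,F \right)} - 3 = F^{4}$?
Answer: $- \frac{13511379866645}{9} \approx -1.5013 \cdot 10^{12}$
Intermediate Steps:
$b{\left(W,F \right)} = 3 + F^{4}$
$A{\left(P,v \right)} = 3 - P - v$
$f{\left(m,a \right)} = \frac{85}{9} + \frac{m}{9}$ ($f{\left(m,a \right)} = - \frac{2}{9} + \frac{m + 87}{9} = - \frac{2}{9} + \frac{87 + m}{9} = - \frac{2}{9} + \left(\frac{29}{3} + \frac{m}{9}\right) = \frac{85}{9} + \frac{m}{9}$)
$\left(-21284 + b{\left(215,-84 \right)}\right) \left(-30183 + f{\left(63,A{\left(-5,15 \right)} \right)}\right) = \left(-21284 + \left(3 + \left(-84\right)^{4}\right)\right) \left(-30183 + \left(\frac{85}{9} + \frac{1}{9} \cdot 63\right)\right) = \left(-21284 + \left(3 + 49787136\right)\right) \left(-30183 + \left(\frac{85}{9} + 7\right)\right) = \left(-21284 + 49787139\right) \left(-30183 + \frac{148}{9}\right) = 49765855 \left(- \frac{271499}{9}\right) = - \frac{13511379866645}{9}$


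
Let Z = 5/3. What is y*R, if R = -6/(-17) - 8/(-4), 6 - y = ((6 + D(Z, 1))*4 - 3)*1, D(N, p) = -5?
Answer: 200/17 ≈ 11.765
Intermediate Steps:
Z = 5/3 (Z = 5*(1/3) = 5/3 ≈ 1.6667)
y = 5 (y = 6 - ((6 - 5)*4 - 3) = 6 - (1*4 - 3) = 6 - (4 - 3) = 6 - 1 = 5)
R = 40/17 (R = -6*(-1/17) - 8*(-1/4) = 6/17 + 2 = 40/17 ≈ 2.3529)
y*R = 5*(40/17) = 200/17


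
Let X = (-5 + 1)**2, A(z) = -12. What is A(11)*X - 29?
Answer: -221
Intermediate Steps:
X = 16 (X = (-4)**2 = 16)
A(11)*X - 29 = -12*16 - 29 = -192 - 29 = -221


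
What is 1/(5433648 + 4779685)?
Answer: 1/10213333 ≈ 9.7911e-8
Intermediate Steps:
1/(5433648 + 4779685) = 1/10213333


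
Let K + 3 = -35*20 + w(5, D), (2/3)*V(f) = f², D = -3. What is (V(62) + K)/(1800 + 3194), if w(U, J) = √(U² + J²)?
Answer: 5063/4994 + √34/4994 ≈ 1.0150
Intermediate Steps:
w(U, J) = √(J² + U²)
V(f) = 3*f²/2
K = -703 + √34 (K = -3 + (-35*20 + √((-3)² + 5²)) = -3 + (-700 + √(9 + 25)) = -3 + (-700 + √34) = -703 + √34 ≈ -697.17)
(V(62) + K)/(1800 + 3194) = ((3/2)*62² + (-703 + √34))/(1800 + 3194) = ((3/2)*3844 + (-703 + √34))/4994 = (5766 + (-703 + √34))*(1/4994) = (5063 + √34)*(1/4994) = 5063/4994 + √34/4994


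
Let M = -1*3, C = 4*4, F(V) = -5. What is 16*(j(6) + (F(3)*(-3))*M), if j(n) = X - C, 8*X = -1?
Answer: -978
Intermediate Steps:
C = 16
X = -⅛ (X = (⅛)*(-1) = -⅛ ≈ -0.12500)
M = -3
j(n) = -129/8 (j(n) = -⅛ - 1*16 = -⅛ - 16 = -129/8)
16*(j(6) + (F(3)*(-3))*M) = 16*(-129/8 - 5*(-3)*(-3)) = 16*(-129/8 + 15*(-3)) = 16*(-129/8 - 45) = 16*(-489/8) = -978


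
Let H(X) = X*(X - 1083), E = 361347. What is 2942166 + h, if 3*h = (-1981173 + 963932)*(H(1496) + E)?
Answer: -996068474497/3 ≈ -3.3202e+11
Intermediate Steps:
H(X) = X*(-1083 + X)
h = -996077300995/3 (h = ((-1981173 + 963932)*(1496*(-1083 + 1496) + 361347))/3 = (-1017241*(1496*413 + 361347))/3 = (-1017241*(617848 + 361347))/3 = (-1017241*979195)/3 = (⅓)*(-996077300995) = -996077300995/3 ≈ -3.3203e+11)
2942166 + h = 2942166 - 996077300995/3 = -996068474497/3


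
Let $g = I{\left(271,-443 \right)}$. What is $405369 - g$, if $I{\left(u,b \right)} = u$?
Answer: $405098$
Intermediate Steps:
$g = 271$
$405369 - g = 405369 - 271 = 405098$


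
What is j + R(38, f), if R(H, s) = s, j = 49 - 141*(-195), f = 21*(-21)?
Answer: 27103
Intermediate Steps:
f = -441
j = 27544 (j = 49 + 27495 = 27544)
j + R(38, f) = 27544 - 441 = 27103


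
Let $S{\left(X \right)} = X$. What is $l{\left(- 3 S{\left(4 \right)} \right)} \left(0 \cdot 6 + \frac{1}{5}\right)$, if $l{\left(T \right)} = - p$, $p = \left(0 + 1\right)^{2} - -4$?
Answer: $-1$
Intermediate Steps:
$p = 5$ ($p = 1^{2} + 4 = 1 + 4 = 5$)
$l{\left(T \right)} = -5$ ($l{\left(T \right)} = \left(-1\right) 5 = -5$)
$l{\left(- 3 S{\left(4 \right)} \right)} \left(0 \cdot 6 + \frac{1}{5}\right) = - 5 \left(0 \cdot 6 + \frac{1}{5}\right) = - 5 \left(0 + \frac{1}{5}\right) = \left(-5\right) \frac{1}{5} = -1$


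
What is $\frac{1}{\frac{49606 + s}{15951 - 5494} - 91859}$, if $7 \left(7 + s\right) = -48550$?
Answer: $- \frac{73199}{6723688298} \approx -1.0887 \cdot 10^{-5}$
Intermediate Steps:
$s = - \frac{48599}{7}$ ($s = -7 + \frac{1}{7} \left(-48550\right) = -7 - \frac{48550}{7} = - \frac{48599}{7} \approx -6942.7$)
$\frac{1}{\frac{49606 + s}{15951 - 5494} - 91859} = \frac{1}{\frac{49606 - \frac{48599}{7}}{15951 - 5494} - 91859} = \frac{1}{\frac{298643}{7 \cdot 10457} - 91859} = \frac{1}{\frac{298643}{7} \cdot \frac{1}{10457} - 91859} = \frac{1}{\frac{298643}{73199} - 91859} = \frac{1}{- \frac{6723688298}{73199}} = - \frac{73199}{6723688298}$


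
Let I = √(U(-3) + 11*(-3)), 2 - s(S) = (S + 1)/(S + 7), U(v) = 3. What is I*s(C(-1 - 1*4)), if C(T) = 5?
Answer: 3*I*√30/2 ≈ 8.2158*I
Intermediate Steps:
s(S) = 2 - (1 + S)/(7 + S) (s(S) = 2 - (S + 1)/(S + 7) = 2 - (1 + S)/(7 + S))
I = I*√30 (I = √(3 + 11*(-3)) = √(3 - 33) = √(-30) = I*√30 ≈ 5.4772*I)
I*s(C(-1 - 1*4)) = (I*√30)*((13 + 5)/(7 + 5)) = (I*√30)*(18/12) = (I*√30)*((1/12)*18) = (I*√30)*(3/2) = 3*I*√30/2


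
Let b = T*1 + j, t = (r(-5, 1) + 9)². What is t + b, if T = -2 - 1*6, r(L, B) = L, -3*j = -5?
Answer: 29/3 ≈ 9.6667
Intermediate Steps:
j = 5/3 (j = -⅓*(-5) = 5/3 ≈ 1.6667)
T = -8 (T = -2 - 6 = -8)
t = 16 (t = (-5 + 9)² = 4² = 16)
b = -19/3 (b = -8*1 + 5/3 = -8 + 5/3 = -19/3 ≈ -6.3333)
t + b = 16 - 19/3 = 29/3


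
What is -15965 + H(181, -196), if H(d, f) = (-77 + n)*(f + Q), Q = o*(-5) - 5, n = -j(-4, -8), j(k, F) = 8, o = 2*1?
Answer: 1970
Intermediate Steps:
o = 2
n = -8 (n = -1*8 = -8)
Q = -15 (Q = 2*(-5) - 5 = -10 - 5 = -15)
H(d, f) = 1275 - 85*f (H(d, f) = (-77 - 8)*(f - 15) = -85*(-15 + f) = 1275 - 85*f)
-15965 + H(181, -196) = -15965 + (1275 - 85*(-196)) = -15965 + (1275 + 16660) = -15965 + 17935 = 1970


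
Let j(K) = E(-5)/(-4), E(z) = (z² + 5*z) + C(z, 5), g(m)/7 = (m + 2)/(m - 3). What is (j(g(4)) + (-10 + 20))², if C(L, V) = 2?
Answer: 361/4 ≈ 90.250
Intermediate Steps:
g(m) = 7*(2 + m)/(-3 + m) (g(m) = 7*((m + 2)/(m - 3)) = 7*((2 + m)/(-3 + m)) = 7*(2 + m)/(-3 + m))
E(z) = 2 + z² + 5*z (E(z) = (z² + 5*z) + 2 = 2 + z² + 5*z)
j(K) = -½ (j(K) = (2 + (-5)² + 5*(-5))/(-4) = (2 + 25 - 25)*(-¼) = 2*(-¼) = -½)
(j(g(4)) + (-10 + 20))² = (-½ + (-10 + 20))² = (-½ + 10)² = (19/2)² = 361/4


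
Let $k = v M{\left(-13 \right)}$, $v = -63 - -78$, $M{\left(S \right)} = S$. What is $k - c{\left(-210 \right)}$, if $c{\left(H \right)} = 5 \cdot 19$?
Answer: $-290$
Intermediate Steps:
$c{\left(H \right)} = 95$
$v = 15$ ($v = -63 + 78 = 15$)
$k = -195$ ($k = 15 \left(-13\right) = -195$)
$k - c{\left(-210 \right)} = -195 - 95 = -290$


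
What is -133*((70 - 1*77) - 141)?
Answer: 19684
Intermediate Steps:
-133*((70 - 1*77) - 141) = -133*((70 - 77) - 141) = -133*(-7 - 141) = -133*(-148) = 19684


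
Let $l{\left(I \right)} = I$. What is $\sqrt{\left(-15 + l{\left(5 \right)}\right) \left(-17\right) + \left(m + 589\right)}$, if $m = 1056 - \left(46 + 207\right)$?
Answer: $\sqrt{1562} \approx 39.522$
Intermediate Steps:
$m = 803$ ($m = 1056 - 253 = 803$)
$\sqrt{\left(-15 + l{\left(5 \right)}\right) \left(-17\right) + \left(m + 589\right)} = \sqrt{\left(-15 + 5\right) \left(-17\right) + \left(803 + 589\right)} = \sqrt{\left(-10\right) \left(-17\right) + 1392} = \sqrt{170 + 1392} = \sqrt{1562}$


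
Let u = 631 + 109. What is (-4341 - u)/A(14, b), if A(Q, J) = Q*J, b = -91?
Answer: 5081/1274 ≈ 3.9882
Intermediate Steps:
u = 740
A(Q, J) = J*Q
(-4341 - u)/A(14, b) = (-4341 - 1*740)/((-91*14)) = (-4341 - 740)/(-1274) = -5081*(-1/1274) = 5081/1274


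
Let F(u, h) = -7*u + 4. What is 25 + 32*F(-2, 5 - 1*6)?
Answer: 601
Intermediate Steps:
F(u, h) = 4 - 7*u
25 + 32*F(-2, 5 - 1*6) = 25 + 32*(4 - 7*(-2)) = 25 + 32*(4 + 14) = 25 + 32*18 = 25 + 576 = 601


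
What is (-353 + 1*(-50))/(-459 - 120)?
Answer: 403/579 ≈ 0.69603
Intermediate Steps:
(-353 + 1*(-50))/(-459 - 120) = (-353 - 50)/(-579) = -403*(-1/579) = 403/579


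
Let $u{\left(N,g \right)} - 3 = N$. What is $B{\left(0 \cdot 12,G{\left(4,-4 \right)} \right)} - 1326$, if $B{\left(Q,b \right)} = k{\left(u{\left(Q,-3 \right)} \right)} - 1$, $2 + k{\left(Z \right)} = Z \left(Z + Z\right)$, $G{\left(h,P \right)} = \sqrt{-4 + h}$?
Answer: $-1311$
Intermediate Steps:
$u{\left(N,g \right)} = 3 + N$
$k{\left(Z \right)} = -2 + 2 Z^{2}$ ($k{\left(Z \right)} = -2 + Z \left(Z + Z\right) = -2 + Z 2 Z = -2 + 2 Z^{2}$)
$B{\left(Q,b \right)} = -3 + 2 \left(3 + Q\right)^{2}$ ($B{\left(Q,b \right)} = \left(-2 + 2 \left(3 + Q\right)^{2}\right) - 1 = -3 + 2 \left(3 + Q\right)^{2}$)
$B{\left(0 \cdot 12,G{\left(4,-4 \right)} \right)} - 1326 = \left(-3 + 2 \left(3 + 0 \cdot 12\right)^{2}\right) - 1326 = \left(-3 + 2 \left(3 + 0\right)^{2}\right) - 1326 = \left(-3 + 2 \cdot 3^{2}\right) - 1326 = \left(-3 + 2 \cdot 9\right) - 1326 = \left(-3 + 18\right) - 1326 = 15 - 1326 = -1311$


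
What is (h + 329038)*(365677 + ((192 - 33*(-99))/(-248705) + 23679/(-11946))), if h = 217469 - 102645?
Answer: 80370934294851842877/495171655 ≈ 1.6231e+11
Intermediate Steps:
h = 114824
(h + 329038)*(365677 + ((192 - 33*(-99))/(-248705) + 23679/(-11946))) = (114824 + 329038)*(365677 + ((192 - 33*(-99))/(-248705) + 23679/(-11946))) = 443862*(365677 + ((192 + 3267)*(-1/248705) + 23679*(-1/11946))) = 443862*(365677 + (3459*(-1/248705) - 7893/3982)) = 443862*(365677 + (-3459/248705 - 7893/3982)) = 443862*(365677 - 1976802303/990343310) = 443862*(362143793768567/990343310) = 80370934294851842877/495171655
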